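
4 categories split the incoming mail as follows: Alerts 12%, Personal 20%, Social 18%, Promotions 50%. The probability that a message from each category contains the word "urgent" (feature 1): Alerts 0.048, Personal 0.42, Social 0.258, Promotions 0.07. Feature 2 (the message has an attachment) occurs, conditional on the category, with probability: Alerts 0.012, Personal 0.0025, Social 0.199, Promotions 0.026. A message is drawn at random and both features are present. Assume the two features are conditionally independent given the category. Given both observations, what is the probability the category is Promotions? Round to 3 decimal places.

0.087

Unnormalized posteriors (prior × likelihood):
  Alerts: 0.12 × 0.048 × 0.012 = 0.00006912
  Personal: 0.2 × 0.42 × 0.0025 = 0.00021
  Social: 0.18 × 0.258 × 0.199 = 0.00924156
  Promotions: 0.5 × 0.07 × 0.026 = 0.00091
Total = 0.01043068.
P(Promotions | evidence) = 0.00091 / 0.01043068 ≈ 0.087.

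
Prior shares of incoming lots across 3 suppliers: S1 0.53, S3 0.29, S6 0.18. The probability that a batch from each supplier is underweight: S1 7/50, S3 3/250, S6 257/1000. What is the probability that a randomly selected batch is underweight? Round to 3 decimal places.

Prior × likelihood for each hypothesis:
  S1: 0.53 × 0.14 = 0.0742
  S3: 0.29 × 0.012 = 0.00348
  S6: 0.18 × 0.257 = 0.04626
P(underweight) = 0.0742 + 0.00348 + 0.04626 = 0.12394 → 0.124.

0.124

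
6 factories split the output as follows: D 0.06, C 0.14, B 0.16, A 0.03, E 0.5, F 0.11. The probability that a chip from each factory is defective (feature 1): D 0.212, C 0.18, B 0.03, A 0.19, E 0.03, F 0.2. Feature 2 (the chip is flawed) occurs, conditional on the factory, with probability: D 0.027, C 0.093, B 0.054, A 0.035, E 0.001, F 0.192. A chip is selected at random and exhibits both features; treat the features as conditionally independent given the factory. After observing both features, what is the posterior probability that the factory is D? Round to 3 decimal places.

Compute prior × likelihood for every hypothesis:
  D: 0.06 × 0.212 × 0.027 = 0.00034344
  C: 0.14 × 0.18 × 0.093 = 0.0023436
  B: 0.16 × 0.03 × 0.054 = 0.0002592
  A: 0.03 × 0.19 × 0.035 = 0.0001995
  E: 0.5 × 0.03 × 0.001 = 0.000015
  F: 0.11 × 0.2 × 0.192 = 0.004224
Sum = 0.00738474.
P(D | evidence) = 0.00034344 / 0.00738474 ≈ 0.047.

0.047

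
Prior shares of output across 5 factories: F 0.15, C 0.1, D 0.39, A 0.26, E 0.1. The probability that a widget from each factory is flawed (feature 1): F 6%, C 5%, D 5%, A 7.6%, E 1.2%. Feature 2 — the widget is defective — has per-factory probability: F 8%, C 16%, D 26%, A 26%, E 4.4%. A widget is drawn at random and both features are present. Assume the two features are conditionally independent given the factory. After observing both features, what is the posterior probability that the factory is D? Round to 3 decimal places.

0.430

By Bayes' rule, posterior ∝ prior × likelihood:
  F: 0.15 × 0.06 × 0.08 = 0.00072
  C: 0.1 × 0.05 × 0.16 = 0.0008
  D: 0.39 × 0.05 × 0.26 = 0.00507
  A: 0.26 × 0.076 × 0.26 = 0.0051376
  E: 0.1 × 0.012 × 0.044 = 0.0000528
Sum = 0.0117804.
P(D | evidence) = 0.00507 / 0.0117804 ≈ 0.430.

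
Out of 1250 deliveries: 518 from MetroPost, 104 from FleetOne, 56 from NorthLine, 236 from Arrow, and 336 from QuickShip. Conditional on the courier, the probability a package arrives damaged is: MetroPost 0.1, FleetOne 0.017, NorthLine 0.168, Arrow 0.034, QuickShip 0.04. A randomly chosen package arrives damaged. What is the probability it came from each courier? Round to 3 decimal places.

MetroPost 0.613, FleetOne 0.021, NorthLine 0.111, Arrow 0.095, QuickShip 0.159

Compute prior × likelihood for every hypothesis:
  MetroPost: 0.4144 × 0.1 = 0.04144
  FleetOne: 0.0832 × 0.017 = 0.0014144
  NorthLine: 0.0448 × 0.168 = 0.0075264
  Arrow: 0.1888 × 0.034 = 0.0064192
  QuickShip: 0.2688 × 0.04 = 0.010752
Normalizing constant = 0.067552.
P(MetroPost | damaged) = 0.04144/0.067552 ≈ 0.613
P(FleetOne | damaged) = 0.0014144/0.067552 ≈ 0.021
P(NorthLine | damaged) = 0.0075264/0.067552 ≈ 0.111
P(Arrow | damaged) = 0.0064192/0.067552 ≈ 0.095
P(QuickShip | damaged) = 0.010752/0.067552 ≈ 0.159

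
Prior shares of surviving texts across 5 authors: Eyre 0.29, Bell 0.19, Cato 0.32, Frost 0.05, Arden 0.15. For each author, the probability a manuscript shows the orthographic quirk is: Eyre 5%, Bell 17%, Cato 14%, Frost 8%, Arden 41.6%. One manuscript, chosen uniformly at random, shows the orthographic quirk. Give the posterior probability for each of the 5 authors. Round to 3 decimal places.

Unnormalized posteriors (prior × likelihood):
  Eyre: 0.29 × 0.05 = 0.0145
  Bell: 0.19 × 0.17 = 0.0323
  Cato: 0.32 × 0.14 = 0.0448
  Frost: 0.05 × 0.08 = 0.004
  Arden: 0.15 × 0.416 = 0.0624
Total = 0.158.
P(Eyre | quirk) = 0.0145/0.158 ≈ 0.092
P(Bell | quirk) = 0.0323/0.158 ≈ 0.204
P(Cato | quirk) = 0.0448/0.158 ≈ 0.284
P(Frost | quirk) = 0.004/0.158 ≈ 0.025
P(Arden | quirk) = 0.0624/0.158 ≈ 0.395

Eyre 0.092, Bell 0.204, Cato 0.284, Frost 0.025, Arden 0.395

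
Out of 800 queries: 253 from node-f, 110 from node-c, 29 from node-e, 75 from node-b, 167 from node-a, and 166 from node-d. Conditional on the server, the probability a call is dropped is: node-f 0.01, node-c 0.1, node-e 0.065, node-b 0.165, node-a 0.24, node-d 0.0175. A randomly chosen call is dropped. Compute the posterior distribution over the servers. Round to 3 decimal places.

Unnormalized posteriors (prior × likelihood):
  node-f: 0.31625 × 0.01 = 0.0031625
  node-c: 0.1375 × 0.1 = 0.01375
  node-e: 0.03625 × 0.065 = 0.00235625
  node-b: 0.09375 × 0.165 = 0.01546875
  node-a: 0.20875 × 0.24 = 0.0501
  node-d: 0.2075 × 0.0175 = 0.00363125
Total = 0.08846875.
P(node-f | dropped) = 0.0031625/0.08846875 ≈ 0.036
P(node-c | dropped) = 0.01375/0.08846875 ≈ 0.155
P(node-e | dropped) = 0.00235625/0.08846875 ≈ 0.027
P(node-b | dropped) = 0.01546875/0.08846875 ≈ 0.175
P(node-a | dropped) = 0.0501/0.08846875 ≈ 0.566
P(node-d | dropped) = 0.00363125/0.08846875 ≈ 0.041
(Check: 0.036+0.155+0.027+0.175+0.566+0.041 = 1.000.)

node-f 0.036, node-c 0.155, node-e 0.027, node-b 0.175, node-a 0.566, node-d 0.041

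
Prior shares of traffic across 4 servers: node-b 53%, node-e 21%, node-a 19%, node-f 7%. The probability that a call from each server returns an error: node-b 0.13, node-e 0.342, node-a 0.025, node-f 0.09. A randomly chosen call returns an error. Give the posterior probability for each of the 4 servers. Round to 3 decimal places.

node-b 0.454, node-e 0.473, node-a 0.031, node-f 0.042

By Bayes' rule, posterior ∝ prior × likelihood:
  node-b: 0.53 × 0.13 = 0.0689
  node-e: 0.21 × 0.342 = 0.07182
  node-a: 0.19 × 0.025 = 0.00475
  node-f: 0.07 × 0.09 = 0.0063
Sum = 0.15177.
P(node-b | error) = 0.0689/0.15177 ≈ 0.454
P(node-e | error) = 0.07182/0.15177 ≈ 0.473
P(node-a | error) = 0.00475/0.15177 ≈ 0.031
P(node-f | error) = 0.0063/0.15177 ≈ 0.042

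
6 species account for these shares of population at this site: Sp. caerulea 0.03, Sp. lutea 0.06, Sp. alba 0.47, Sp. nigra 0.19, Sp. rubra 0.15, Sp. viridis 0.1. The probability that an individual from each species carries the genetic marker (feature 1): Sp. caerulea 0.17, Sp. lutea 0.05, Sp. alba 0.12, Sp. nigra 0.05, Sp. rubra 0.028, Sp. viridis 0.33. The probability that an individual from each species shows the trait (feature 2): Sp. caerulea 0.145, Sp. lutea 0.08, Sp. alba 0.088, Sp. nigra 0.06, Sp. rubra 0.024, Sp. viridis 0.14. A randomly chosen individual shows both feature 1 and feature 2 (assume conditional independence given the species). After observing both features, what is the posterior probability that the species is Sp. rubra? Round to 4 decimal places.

0.0090

Unnormalized posteriors (prior × likelihood):
  Sp. caerulea: 0.03 × 0.17 × 0.145 = 0.0007395
  Sp. lutea: 0.06 × 0.05 × 0.08 = 0.00024
  Sp. alba: 0.47 × 0.12 × 0.088 = 0.0049632
  Sp. nigra: 0.19 × 0.05 × 0.06 = 0.00057
  Sp. rubra: 0.15 × 0.028 × 0.024 = 0.0001008
  Sp. viridis: 0.1 × 0.33 × 0.14 = 0.00462
Normalizing constant = 0.0112335.
P(Sp. rubra | evidence) = 0.0001008 / 0.0112335 ≈ 0.0090.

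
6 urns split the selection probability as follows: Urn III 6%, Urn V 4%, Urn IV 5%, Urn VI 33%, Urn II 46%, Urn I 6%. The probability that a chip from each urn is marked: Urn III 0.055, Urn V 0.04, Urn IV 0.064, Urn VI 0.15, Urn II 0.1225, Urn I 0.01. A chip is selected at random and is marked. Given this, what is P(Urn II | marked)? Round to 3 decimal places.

Compute prior × likelihood for every hypothesis:
  Urn III: 0.06 × 0.055 = 0.0033
  Urn V: 0.04 × 0.04 = 0.0016
  Urn IV: 0.05 × 0.064 = 0.0032
  Urn VI: 0.33 × 0.15 = 0.0495
  Urn II: 0.46 × 0.1225 = 0.05635
  Urn I: 0.06 × 0.01 = 0.0006
Normalizing constant = 0.11455.
P(Urn II | evidence) = 0.05635 / 0.11455 ≈ 0.492.

0.492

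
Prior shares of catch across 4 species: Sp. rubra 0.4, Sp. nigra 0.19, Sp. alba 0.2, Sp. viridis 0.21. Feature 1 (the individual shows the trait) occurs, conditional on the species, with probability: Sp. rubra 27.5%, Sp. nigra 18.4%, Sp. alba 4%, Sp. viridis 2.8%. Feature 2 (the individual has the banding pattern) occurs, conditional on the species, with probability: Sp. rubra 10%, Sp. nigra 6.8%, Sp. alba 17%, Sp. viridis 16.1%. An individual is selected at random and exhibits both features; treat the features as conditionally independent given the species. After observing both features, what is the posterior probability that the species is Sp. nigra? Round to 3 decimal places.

Compute prior × likelihood for every hypothesis:
  Sp. rubra: 0.4 × 0.275 × 0.1 = 0.011
  Sp. nigra: 0.19 × 0.184 × 0.068 = 0.00237728
  Sp. alba: 0.2 × 0.04 × 0.17 = 0.00136
  Sp. viridis: 0.21 × 0.028 × 0.161 = 0.00094668
Sum = 0.01568396.
P(Sp. nigra | evidence) = 0.00237728 / 0.01568396 ≈ 0.152.

0.152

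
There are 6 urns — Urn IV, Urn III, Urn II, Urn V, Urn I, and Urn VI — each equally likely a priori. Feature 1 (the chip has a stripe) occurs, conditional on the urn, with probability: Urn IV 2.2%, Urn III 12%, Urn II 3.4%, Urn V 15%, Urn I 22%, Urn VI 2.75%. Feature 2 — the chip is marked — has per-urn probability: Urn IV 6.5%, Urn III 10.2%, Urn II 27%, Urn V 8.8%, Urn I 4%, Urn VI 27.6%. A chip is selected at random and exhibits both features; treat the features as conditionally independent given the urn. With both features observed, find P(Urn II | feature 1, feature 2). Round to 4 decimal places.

With a uniform prior (1/6 each), posterior ∝ likelihood:
  Urn IV: 0.022 × 0.065 = 0.00143
  Urn III: 0.12 × 0.102 = 0.01224
  Urn II: 0.034 × 0.27 = 0.00918
  Urn V: 0.15 × 0.088 = 0.0132
  Urn I: 0.22 × 0.04 = 0.0088
  Urn VI: 0.0275 × 0.276 = 0.00759
Sum = 0.05244.
P(Urn II | evidence) = 0.00918 / 0.05244 ≈ 0.1751.

0.1751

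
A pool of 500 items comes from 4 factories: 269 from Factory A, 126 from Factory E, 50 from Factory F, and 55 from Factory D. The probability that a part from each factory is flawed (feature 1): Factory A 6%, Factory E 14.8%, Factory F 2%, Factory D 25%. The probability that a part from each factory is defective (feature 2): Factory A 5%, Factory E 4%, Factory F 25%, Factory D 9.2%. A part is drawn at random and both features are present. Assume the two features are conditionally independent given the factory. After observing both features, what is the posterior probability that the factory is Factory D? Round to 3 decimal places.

0.412

Compute prior × likelihood for every hypothesis:
  Factory A: 0.538 × 0.06 × 0.05 = 0.001614
  Factory E: 0.252 × 0.148 × 0.04 = 0.00149184
  Factory F: 0.1 × 0.02 × 0.25 = 0.0005
  Factory D: 0.11 × 0.25 × 0.092 = 0.00253
Total = 0.00613584.
P(Factory D | evidence) = 0.00253 / 0.00613584 ≈ 0.412.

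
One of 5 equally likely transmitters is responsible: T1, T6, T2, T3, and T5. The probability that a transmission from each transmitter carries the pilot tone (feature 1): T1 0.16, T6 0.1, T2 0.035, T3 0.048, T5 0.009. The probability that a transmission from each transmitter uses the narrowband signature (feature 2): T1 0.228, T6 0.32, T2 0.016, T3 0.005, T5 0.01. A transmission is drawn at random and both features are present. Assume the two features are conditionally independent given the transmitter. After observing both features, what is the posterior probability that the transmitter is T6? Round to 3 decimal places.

0.461

With a uniform prior (1/5 each), posterior ∝ likelihood:
  T1: 0.16 × 0.228 = 0.03648
  T6: 0.1 × 0.32 = 0.032
  T2: 0.035 × 0.016 = 0.00056
  T3: 0.048 × 0.005 = 0.00024
  T5: 0.009 × 0.01 = 0.00009
Sum = 0.06937.
P(T6 | evidence) = 0.032 / 0.06937 ≈ 0.461.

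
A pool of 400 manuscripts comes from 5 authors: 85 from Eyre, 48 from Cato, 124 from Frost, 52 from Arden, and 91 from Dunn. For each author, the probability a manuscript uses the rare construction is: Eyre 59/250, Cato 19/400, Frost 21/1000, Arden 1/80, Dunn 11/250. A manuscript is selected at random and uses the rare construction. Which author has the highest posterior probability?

Eyre

By Bayes' rule, posterior ∝ prior × likelihood:
  Eyre: 0.2125 × 0.236 = 0.05015
  Cato: 0.12 × 0.0475 = 0.0057
  Frost: 0.31 × 0.021 = 0.00651
  Arden: 0.13 × 0.0125 = 0.001625
  Dunn: 0.2275 × 0.044 = 0.01001
Normalizing constant = 0.073995.
Largest term belongs to Eyre, so Eyre is most probable.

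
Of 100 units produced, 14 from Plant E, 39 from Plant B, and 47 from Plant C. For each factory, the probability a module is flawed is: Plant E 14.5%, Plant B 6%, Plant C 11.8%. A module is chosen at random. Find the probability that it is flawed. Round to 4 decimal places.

0.0992

Prior × likelihood for each hypothesis:
  Plant E: 0.14 × 0.145 = 0.0203
  Plant B: 0.39 × 0.06 = 0.0234
  Plant C: 0.47 × 0.118 = 0.05546
P(flawed) = 0.0203 + 0.0234 + 0.05546 = 0.09916 → 0.0992.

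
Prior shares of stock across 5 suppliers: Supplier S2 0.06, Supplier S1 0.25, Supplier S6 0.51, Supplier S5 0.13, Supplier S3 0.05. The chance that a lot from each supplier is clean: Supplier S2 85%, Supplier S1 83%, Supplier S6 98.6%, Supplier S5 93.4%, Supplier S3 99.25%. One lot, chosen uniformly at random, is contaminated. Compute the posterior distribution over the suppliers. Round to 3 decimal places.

Supplier S2 0.133, Supplier S1 0.629, Supplier S6 0.106, Supplier S5 0.127, Supplier S3 0.006

Taking complements, P(contaminated | each) = Supplier S2 0.15, Supplier S1 0.17, Supplier S6 0.014, Supplier S5 0.066, Supplier S3 0.0075.
Prior × likelihood for each hypothesis:
  Supplier S2: 0.06 × 0.15 = 0.009
  Supplier S1: 0.25 × 0.17 = 0.0425
  Supplier S6: 0.51 × 0.014 = 0.00714
  Supplier S5: 0.13 × 0.066 = 0.00858
  Supplier S3: 0.05 × 0.0075 = 0.000375
Sum = 0.067595.
P(Supplier S2 | contaminated) = 0.009/0.067595 ≈ 0.133
P(Supplier S1 | contaminated) = 0.0425/0.067595 ≈ 0.629
P(Supplier S6 | contaminated) = 0.00714/0.067595 ≈ 0.106
P(Supplier S5 | contaminated) = 0.00858/0.067595 ≈ 0.127
P(Supplier S3 | contaminated) = 0.000375/0.067595 ≈ 0.006
(Check: 0.133+0.629+0.106+0.127+0.006 = 1.001.)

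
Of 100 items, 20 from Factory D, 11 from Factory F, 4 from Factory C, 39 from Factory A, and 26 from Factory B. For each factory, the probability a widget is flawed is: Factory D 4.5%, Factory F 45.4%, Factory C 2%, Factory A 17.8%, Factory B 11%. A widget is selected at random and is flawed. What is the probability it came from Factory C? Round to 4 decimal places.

0.0051

Prior × likelihood for each hypothesis:
  Factory D: 0.2 × 0.045 = 0.009
  Factory F: 0.11 × 0.454 = 0.04994
  Factory C: 0.04 × 0.02 = 0.0008
  Factory A: 0.39 × 0.178 = 0.06942
  Factory B: 0.26 × 0.11 = 0.0286
Total = 0.15776.
P(Factory C | evidence) = 0.0008 / 0.15776 ≈ 0.0051.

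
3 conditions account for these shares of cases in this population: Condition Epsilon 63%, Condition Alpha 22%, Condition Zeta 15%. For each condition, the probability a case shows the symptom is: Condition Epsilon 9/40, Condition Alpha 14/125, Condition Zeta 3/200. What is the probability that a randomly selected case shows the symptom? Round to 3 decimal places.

Unnormalized posteriors (prior × likelihood):
  Condition Epsilon: 0.63 × 0.225 = 0.14175
  Condition Alpha: 0.22 × 0.112 = 0.02464
  Condition Zeta: 0.15 × 0.015 = 0.00225
P(symptomatic) = 0.14175 + 0.02464 + 0.00225 = 0.16864 → 0.169.

0.169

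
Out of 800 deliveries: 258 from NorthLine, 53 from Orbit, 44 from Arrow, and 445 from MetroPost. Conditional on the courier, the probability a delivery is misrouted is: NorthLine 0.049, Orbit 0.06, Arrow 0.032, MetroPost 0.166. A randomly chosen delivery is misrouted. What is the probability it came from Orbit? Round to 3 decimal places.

0.035

Prior × likelihood for each hypothesis:
  NorthLine: 0.3225 × 0.049 = 0.0158025
  Orbit: 0.06625 × 0.06 = 0.003975
  Arrow: 0.055 × 0.032 = 0.00176
  MetroPost: 0.55625 × 0.166 = 0.0923375
Normalizing constant = 0.113875.
P(Orbit | evidence) = 0.003975 / 0.113875 ≈ 0.035.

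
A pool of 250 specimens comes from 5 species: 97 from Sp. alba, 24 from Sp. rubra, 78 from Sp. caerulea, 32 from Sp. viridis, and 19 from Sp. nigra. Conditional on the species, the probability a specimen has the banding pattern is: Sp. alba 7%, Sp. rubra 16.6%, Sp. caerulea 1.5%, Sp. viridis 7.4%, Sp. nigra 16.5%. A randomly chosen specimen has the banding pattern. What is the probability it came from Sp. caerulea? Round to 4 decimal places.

0.0671

By Bayes' rule, posterior ∝ prior × likelihood:
  Sp. alba: 0.388 × 0.07 = 0.02716
  Sp. rubra: 0.096 × 0.166 = 0.015936
  Sp. caerulea: 0.312 × 0.015 = 0.00468
  Sp. viridis: 0.128 × 0.074 = 0.009472
  Sp. nigra: 0.076 × 0.165 = 0.01254
Total = 0.069788.
P(Sp. caerulea | evidence) = 0.00468 / 0.069788 ≈ 0.0671.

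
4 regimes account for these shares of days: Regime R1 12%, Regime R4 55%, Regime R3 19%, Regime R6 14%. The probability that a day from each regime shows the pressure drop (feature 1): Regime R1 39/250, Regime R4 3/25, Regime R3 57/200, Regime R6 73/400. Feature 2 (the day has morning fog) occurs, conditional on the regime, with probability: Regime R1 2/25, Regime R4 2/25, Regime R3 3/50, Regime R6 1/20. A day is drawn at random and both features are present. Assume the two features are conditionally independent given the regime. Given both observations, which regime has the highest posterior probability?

Regime R4

Prior × likelihood for each hypothesis:
  Regime R1: 0.12 × 0.156 × 0.08 = 0.0014976
  Regime R4: 0.55 × 0.12 × 0.08 = 0.00528
  Regime R3: 0.19 × 0.285 × 0.06 = 0.003249
  Regime R6: 0.14 × 0.1825 × 0.05 = 0.0012775
Total = 0.0113041.
Largest term belongs to Regime R4, so Regime R4 is most probable.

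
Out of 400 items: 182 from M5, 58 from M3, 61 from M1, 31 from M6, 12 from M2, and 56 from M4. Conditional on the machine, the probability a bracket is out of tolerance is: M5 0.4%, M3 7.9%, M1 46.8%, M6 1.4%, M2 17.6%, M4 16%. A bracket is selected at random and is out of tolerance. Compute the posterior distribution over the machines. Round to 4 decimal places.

M5 0.0160, M3 0.1010, M1 0.6293, M6 0.0096, M2 0.0466, M4 0.1975

Prior × likelihood for each hypothesis:
  M5: 0.455 × 0.004 = 0.00182
  M3: 0.145 × 0.079 = 0.011455
  M1: 0.1525 × 0.468 = 0.07137
  M6: 0.0775 × 0.014 = 0.001085
  M2: 0.03 × 0.176 = 0.00528
  M4: 0.14 × 0.16 = 0.0224
Total = 0.11341.
P(M5 | oversize) = 0.00182/0.11341 ≈ 0.0160
P(M3 | oversize) = 0.011455/0.11341 ≈ 0.1010
P(M1 | oversize) = 0.07137/0.11341 ≈ 0.6293
P(M6 | oversize) = 0.001085/0.11341 ≈ 0.0096
P(M2 | oversize) = 0.00528/0.11341 ≈ 0.0466
P(M4 | oversize) = 0.0224/0.11341 ≈ 0.1975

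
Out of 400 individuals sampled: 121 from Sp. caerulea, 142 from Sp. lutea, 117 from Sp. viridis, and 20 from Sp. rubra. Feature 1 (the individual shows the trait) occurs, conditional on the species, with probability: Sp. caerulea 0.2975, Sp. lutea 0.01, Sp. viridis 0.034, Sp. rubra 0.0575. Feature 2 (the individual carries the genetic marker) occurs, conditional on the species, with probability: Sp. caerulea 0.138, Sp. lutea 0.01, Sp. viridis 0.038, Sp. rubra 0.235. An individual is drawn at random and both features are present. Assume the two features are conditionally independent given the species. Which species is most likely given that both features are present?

Unnormalized posteriors (prior × likelihood):
  Sp. caerulea: 0.3025 × 0.2975 × 0.138 = 0.0124191375
  Sp. lutea: 0.355 × 0.01 × 0.01 = 0.0000355
  Sp. viridis: 0.2925 × 0.034 × 0.038 = 0.00037791
  Sp. rubra: 0.05 × 0.0575 × 0.235 = 0.000675625
Total = 0.0135081725.
Largest term belongs to Sp. caerulea, so Sp. caerulea is most probable.

Sp. caerulea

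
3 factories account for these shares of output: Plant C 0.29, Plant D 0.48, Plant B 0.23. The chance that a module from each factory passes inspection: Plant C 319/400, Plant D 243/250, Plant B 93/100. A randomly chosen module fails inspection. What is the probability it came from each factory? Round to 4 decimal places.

Taking complements, P(nonconforming | each) = Plant C 0.2025, Plant D 0.028, Plant B 0.07.
By Bayes' rule, posterior ∝ prior × likelihood:
  Plant C: 0.29 × 0.2025 = 0.058725
  Plant D: 0.48 × 0.028 = 0.01344
  Plant B: 0.23 × 0.07 = 0.0161
Total = 0.088265.
P(Plant C | nonconforming) = 0.058725/0.088265 ≈ 0.6653
P(Plant D | nonconforming) = 0.01344/0.088265 ≈ 0.1523
P(Plant B | nonconforming) = 0.0161/0.088265 ≈ 0.1824

Plant C 0.6653, Plant D 0.1523, Plant B 0.1824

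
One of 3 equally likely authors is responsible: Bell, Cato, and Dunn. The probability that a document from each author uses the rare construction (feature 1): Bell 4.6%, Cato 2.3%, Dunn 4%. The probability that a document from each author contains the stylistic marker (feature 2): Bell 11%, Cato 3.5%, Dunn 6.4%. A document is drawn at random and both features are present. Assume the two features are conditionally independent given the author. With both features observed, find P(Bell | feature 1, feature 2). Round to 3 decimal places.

0.601

Since the prior is uniform, the posterior is proportional to the likelihood:
  Bell: 0.046 × 0.11 = 0.00506
  Cato: 0.023 × 0.035 = 0.000805
  Dunn: 0.04 × 0.064 = 0.00256
Total = 0.008425.
P(Bell | evidence) = 0.00506 / 0.008425 ≈ 0.601.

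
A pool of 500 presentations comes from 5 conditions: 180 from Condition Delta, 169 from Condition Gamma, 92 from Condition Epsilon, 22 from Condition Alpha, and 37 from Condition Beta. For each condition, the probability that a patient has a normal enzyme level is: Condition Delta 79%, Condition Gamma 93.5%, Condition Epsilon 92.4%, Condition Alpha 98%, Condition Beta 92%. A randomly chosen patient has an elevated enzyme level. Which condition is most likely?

Taking complements, P(elevated | each) = Condition Delta 0.21, Condition Gamma 0.065, Condition Epsilon 0.076, Condition Alpha 0.02, Condition Beta 0.08.
Compute prior × likelihood for every hypothesis:
  Condition Delta: 0.36 × 0.21 = 0.0756
  Condition Gamma: 0.338 × 0.065 = 0.02197
  Condition Epsilon: 0.184 × 0.076 = 0.013984
  Condition Alpha: 0.044 × 0.02 = 0.00088
  Condition Beta: 0.074 × 0.08 = 0.00592
Total = 0.118354.
Largest term belongs to Condition Delta, so Condition Delta is most probable.

Condition Delta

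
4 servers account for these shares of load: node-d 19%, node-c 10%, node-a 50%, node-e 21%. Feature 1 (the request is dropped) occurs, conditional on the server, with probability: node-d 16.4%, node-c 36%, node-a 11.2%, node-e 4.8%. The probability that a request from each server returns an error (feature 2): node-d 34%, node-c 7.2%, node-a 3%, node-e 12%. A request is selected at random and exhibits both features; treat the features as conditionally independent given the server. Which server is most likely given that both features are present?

Unnormalized posteriors (prior × likelihood):
  node-d: 0.19 × 0.164 × 0.34 = 0.0105944
  node-c: 0.1 × 0.36 × 0.072 = 0.002592
  node-a: 0.5 × 0.112 × 0.03 = 0.00168
  node-e: 0.21 × 0.048 × 0.12 = 0.0012096
Total = 0.016076.
Largest term belongs to node-d, so node-d is most probable.

node-d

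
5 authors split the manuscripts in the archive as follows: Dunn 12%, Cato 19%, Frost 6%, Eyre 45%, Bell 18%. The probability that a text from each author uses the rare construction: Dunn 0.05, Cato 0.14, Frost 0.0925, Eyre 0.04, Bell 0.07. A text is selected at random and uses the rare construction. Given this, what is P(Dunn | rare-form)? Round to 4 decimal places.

Unnormalized posteriors (prior × likelihood):
  Dunn: 0.12 × 0.05 = 0.006
  Cato: 0.19 × 0.14 = 0.0266
  Frost: 0.06 × 0.0925 = 0.00555
  Eyre: 0.45 × 0.04 = 0.018
  Bell: 0.18 × 0.07 = 0.0126
Total = 0.06875.
P(Dunn | evidence) = 0.006 / 0.06875 ≈ 0.0873.

0.0873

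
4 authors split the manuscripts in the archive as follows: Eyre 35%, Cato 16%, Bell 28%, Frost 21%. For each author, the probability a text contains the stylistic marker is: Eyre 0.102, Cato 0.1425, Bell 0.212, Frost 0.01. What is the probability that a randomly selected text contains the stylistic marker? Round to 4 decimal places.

0.1200

Compute prior × likelihood for every hypothesis:
  Eyre: 0.35 × 0.102 = 0.0357
  Cato: 0.16 × 0.1425 = 0.0228
  Bell: 0.28 × 0.212 = 0.05936
  Frost: 0.21 × 0.01 = 0.0021
P(marker) = 0.0357 + 0.0228 + 0.05936 + 0.0021 = 0.11996 → 0.1200.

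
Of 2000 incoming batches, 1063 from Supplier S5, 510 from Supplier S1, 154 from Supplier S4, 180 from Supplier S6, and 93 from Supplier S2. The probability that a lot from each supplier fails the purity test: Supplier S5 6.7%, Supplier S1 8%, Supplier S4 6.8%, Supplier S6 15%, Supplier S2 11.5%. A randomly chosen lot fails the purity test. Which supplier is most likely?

Supplier S5

Prior × likelihood for each hypothesis:
  Supplier S5: 0.5315 × 0.067 = 0.0356105
  Supplier S1: 0.255 × 0.08 = 0.0204
  Supplier S4: 0.077 × 0.068 = 0.005236
  Supplier S6: 0.09 × 0.15 = 0.0135
  Supplier S2: 0.0465 × 0.115 = 0.0053475
Sum = 0.080094.
Largest term belongs to Supplier S5, so Supplier S5 is most probable.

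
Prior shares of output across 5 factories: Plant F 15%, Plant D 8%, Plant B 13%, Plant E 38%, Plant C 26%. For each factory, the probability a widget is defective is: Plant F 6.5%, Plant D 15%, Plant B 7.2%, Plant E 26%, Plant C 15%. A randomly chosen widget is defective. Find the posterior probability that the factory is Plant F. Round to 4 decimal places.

0.0577

By Bayes' rule, posterior ∝ prior × likelihood:
  Plant F: 0.15 × 0.065 = 0.00975
  Plant D: 0.08 × 0.15 = 0.012
  Plant B: 0.13 × 0.072 = 0.00936
  Plant E: 0.38 × 0.26 = 0.0988
  Plant C: 0.26 × 0.15 = 0.039
Sum = 0.16891.
P(Plant F | evidence) = 0.00975 / 0.16891 ≈ 0.0577.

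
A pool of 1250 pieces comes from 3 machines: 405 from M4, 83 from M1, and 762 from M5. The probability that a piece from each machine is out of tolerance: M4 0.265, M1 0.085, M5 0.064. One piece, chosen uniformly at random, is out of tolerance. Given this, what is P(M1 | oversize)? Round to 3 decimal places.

0.043

Unnormalized posteriors (prior × likelihood):
  M4: 0.324 × 0.265 = 0.08586
  M1: 0.0664 × 0.085 = 0.005644
  M5: 0.6096 × 0.064 = 0.0390144
Total = 0.1305184.
P(M1 | evidence) = 0.005644 / 0.1305184 ≈ 0.043.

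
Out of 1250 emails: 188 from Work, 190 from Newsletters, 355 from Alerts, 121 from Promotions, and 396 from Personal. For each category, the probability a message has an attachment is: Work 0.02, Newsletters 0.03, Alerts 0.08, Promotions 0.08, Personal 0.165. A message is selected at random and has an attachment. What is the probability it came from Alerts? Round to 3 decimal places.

0.252

By Bayes' rule, posterior ∝ prior × likelihood:
  Work: 0.1504 × 0.02 = 0.003008
  Newsletters: 0.152 × 0.03 = 0.00456
  Alerts: 0.284 × 0.08 = 0.02272
  Promotions: 0.0968 × 0.08 = 0.007744
  Personal: 0.3168 × 0.165 = 0.052272
Sum = 0.090304.
P(Alerts | evidence) = 0.02272 / 0.090304 ≈ 0.252.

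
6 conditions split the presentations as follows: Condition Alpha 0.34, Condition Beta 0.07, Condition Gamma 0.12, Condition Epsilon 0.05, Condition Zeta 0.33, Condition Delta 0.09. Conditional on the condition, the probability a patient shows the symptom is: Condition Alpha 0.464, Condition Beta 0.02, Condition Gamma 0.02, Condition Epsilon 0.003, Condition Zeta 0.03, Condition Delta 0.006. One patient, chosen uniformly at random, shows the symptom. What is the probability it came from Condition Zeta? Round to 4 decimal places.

Unnormalized posteriors (prior × likelihood):
  Condition Alpha: 0.34 × 0.464 = 0.15776
  Condition Beta: 0.07 × 0.02 = 0.0014
  Condition Gamma: 0.12 × 0.02 = 0.0024
  Condition Epsilon: 0.05 × 0.003 = 0.00015
  Condition Zeta: 0.33 × 0.03 = 0.0099
  Condition Delta: 0.09 × 0.006 = 0.00054
Total = 0.17215.
P(Condition Zeta | evidence) = 0.0099 / 0.17215 ≈ 0.0575.

0.0575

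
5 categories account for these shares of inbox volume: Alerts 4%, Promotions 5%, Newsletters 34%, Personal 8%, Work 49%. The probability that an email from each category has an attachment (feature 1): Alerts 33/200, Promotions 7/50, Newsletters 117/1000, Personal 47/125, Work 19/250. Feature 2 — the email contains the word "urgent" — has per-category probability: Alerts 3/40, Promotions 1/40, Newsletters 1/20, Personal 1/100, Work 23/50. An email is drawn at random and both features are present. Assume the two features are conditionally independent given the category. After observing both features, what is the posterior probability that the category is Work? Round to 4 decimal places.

By Bayes' rule, posterior ∝ prior × likelihood:
  Alerts: 0.04 × 0.165 × 0.075 = 0.000495
  Promotions: 0.05 × 0.14 × 0.025 = 0.000175
  Newsletters: 0.34 × 0.117 × 0.05 = 0.001989
  Personal: 0.08 × 0.376 × 0.01 = 0.0003008
  Work: 0.49 × 0.076 × 0.46 = 0.0171304
Normalizing constant = 0.0200902.
P(Work | evidence) = 0.0171304 / 0.0200902 ≈ 0.8527.

0.8527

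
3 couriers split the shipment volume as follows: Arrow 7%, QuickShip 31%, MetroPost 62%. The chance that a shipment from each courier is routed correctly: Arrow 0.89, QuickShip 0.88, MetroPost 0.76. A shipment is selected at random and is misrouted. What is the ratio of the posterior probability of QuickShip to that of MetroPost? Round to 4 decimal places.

Taking complements, P(misrouted | each) = Arrow 0.11, QuickShip 0.12, MetroPost 0.24.
Unnormalized posteriors (prior × likelihood):
  Arrow: 0.07 × 0.11 = 0.0077
  QuickShip: 0.31 × 0.12 = 0.0372
  MetroPost: 0.62 × 0.24 = 0.1488
Normalizing constant = 0.1937.
The ratio is 0.0372 / 0.1488 (the normalizer cancels) = 0.2500.

0.2500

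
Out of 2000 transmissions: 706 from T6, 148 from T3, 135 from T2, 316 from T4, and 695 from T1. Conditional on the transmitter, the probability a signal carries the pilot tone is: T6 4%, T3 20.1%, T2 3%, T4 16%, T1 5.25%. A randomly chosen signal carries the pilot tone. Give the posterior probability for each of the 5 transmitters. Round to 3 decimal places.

T6 0.189, T3 0.200, T2 0.027, T4 0.339, T1 0.245

Unnormalized posteriors (prior × likelihood):
  T6: 0.353 × 0.04 = 0.01412
  T3: 0.074 × 0.201 = 0.014874
  T2: 0.0675 × 0.03 = 0.002025
  T4: 0.158 × 0.16 = 0.02528
  T1: 0.3475 × 0.0525 = 0.01824375
Sum = 0.07454275.
P(T6 | pilot) = 0.01412/0.07454275 ≈ 0.189
P(T3 | pilot) = 0.014874/0.07454275 ≈ 0.200
P(T2 | pilot) = 0.002025/0.07454275 ≈ 0.027
P(T4 | pilot) = 0.02528/0.07454275 ≈ 0.339
P(T1 | pilot) = 0.01824375/0.07454275 ≈ 0.245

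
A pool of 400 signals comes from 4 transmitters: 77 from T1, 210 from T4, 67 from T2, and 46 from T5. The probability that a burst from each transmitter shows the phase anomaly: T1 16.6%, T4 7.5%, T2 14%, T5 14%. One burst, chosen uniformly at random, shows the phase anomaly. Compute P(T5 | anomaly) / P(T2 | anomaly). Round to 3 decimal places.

0.687

Unnormalized posteriors (prior × likelihood):
  T1: 0.1925 × 0.166 = 0.031955
  T4: 0.525 × 0.075 = 0.039375
  T2: 0.1675 × 0.14 = 0.02345
  T5: 0.115 × 0.14 = 0.0161
Normalizing constant = 0.11088.
The ratio is 0.0161 / 0.02345 (the normalizer cancels) = 0.687.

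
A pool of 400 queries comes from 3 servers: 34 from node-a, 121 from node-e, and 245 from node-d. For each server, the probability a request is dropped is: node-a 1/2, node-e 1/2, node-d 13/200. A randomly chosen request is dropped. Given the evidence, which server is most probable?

Prior × likelihood for each hypothesis:
  node-a: 0.085 × 0.5 = 0.0425
  node-e: 0.3025 × 0.5 = 0.15125
  node-d: 0.6125 × 0.065 = 0.0398125
Sum = 0.2335625.
Largest term belongs to node-e, so node-e is most probable.

node-e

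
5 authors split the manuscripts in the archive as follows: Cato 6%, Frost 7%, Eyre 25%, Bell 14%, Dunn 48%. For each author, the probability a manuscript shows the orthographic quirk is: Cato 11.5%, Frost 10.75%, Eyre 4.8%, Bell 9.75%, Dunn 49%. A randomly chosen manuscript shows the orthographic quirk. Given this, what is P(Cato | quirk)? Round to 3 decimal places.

Compute prior × likelihood for every hypothesis:
  Cato: 0.06 × 0.115 = 0.0069
  Frost: 0.07 × 0.1075 = 0.007525
  Eyre: 0.25 × 0.048 = 0.012
  Bell: 0.14 × 0.0975 = 0.01365
  Dunn: 0.48 × 0.49 = 0.2352
Normalizing constant = 0.275275.
P(Cato | evidence) = 0.0069 / 0.275275 ≈ 0.025.

0.025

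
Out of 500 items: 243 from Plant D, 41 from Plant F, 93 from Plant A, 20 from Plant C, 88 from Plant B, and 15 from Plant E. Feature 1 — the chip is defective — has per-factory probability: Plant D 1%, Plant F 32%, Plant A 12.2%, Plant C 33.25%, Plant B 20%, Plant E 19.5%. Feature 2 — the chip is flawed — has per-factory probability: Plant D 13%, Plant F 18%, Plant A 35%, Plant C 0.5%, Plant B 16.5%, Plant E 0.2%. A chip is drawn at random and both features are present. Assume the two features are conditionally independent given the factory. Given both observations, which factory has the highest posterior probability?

Compute prior × likelihood for every hypothesis:
  Plant D: 0.486 × 0.01 × 0.13 = 0.0006318
  Plant F: 0.082 × 0.32 × 0.18 = 0.0047232
  Plant A: 0.186 × 0.122 × 0.35 = 0.0079422
  Plant C: 0.04 × 0.3325 × 0.005 = 0.0000665
  Plant B: 0.176 × 0.2 × 0.165 = 0.005808
  Plant E: 0.03 × 0.195 × 0.002 = 0.0000117
Normalizing constant = 0.0191834.
Largest term belongs to Plant A, so Plant A is most probable.

Plant A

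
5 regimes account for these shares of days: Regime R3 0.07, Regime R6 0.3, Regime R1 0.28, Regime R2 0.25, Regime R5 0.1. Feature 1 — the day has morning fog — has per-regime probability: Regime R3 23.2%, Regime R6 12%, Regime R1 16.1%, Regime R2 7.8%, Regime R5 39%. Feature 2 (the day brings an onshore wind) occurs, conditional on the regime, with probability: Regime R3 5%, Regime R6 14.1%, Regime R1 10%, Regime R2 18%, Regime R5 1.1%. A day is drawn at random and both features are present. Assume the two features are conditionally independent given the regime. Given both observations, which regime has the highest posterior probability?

Regime R6

Prior × likelihood for each hypothesis:
  Regime R3: 0.07 × 0.232 × 0.05 = 0.000812
  Regime R6: 0.3 × 0.12 × 0.141 = 0.005076
  Regime R1: 0.28 × 0.161 × 0.1 = 0.004508
  Regime R2: 0.25 × 0.078 × 0.18 = 0.00351
  Regime R5: 0.1 × 0.39 × 0.011 = 0.000429
Sum = 0.014335.
Largest term belongs to Regime R6, so Regime R6 is most probable.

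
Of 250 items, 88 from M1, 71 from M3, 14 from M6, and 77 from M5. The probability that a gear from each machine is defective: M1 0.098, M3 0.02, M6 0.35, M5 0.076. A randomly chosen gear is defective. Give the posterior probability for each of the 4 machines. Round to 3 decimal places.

Unnormalized posteriors (prior × likelihood):
  M1: 0.352 × 0.098 = 0.034496
  M3: 0.284 × 0.02 = 0.00568
  M6: 0.056 × 0.35 = 0.0196
  M5: 0.308 × 0.076 = 0.023408
Sum = 0.083184.
P(M1 | defective) = 0.034496/0.083184 ≈ 0.415
P(M3 | defective) = 0.00568/0.083184 ≈ 0.068
P(M6 | defective) = 0.0196/0.083184 ≈ 0.236
P(M5 | defective) = 0.023408/0.083184 ≈ 0.281

M1 0.415, M3 0.068, M6 0.236, M5 0.281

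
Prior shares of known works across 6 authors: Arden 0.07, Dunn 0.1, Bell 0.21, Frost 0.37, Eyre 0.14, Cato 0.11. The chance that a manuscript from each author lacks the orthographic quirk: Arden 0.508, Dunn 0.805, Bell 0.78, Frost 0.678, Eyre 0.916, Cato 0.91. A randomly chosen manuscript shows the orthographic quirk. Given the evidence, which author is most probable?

Frost

Taking complements, P(quirk | each) = Arden 0.492, Dunn 0.195, Bell 0.22, Frost 0.322, Eyre 0.084, Cato 0.09.
Prior × likelihood for each hypothesis:
  Arden: 0.07 × 0.492 = 0.03444
  Dunn: 0.1 × 0.195 = 0.0195
  Bell: 0.21 × 0.22 = 0.0462
  Frost: 0.37 × 0.322 = 0.11914
  Eyre: 0.14 × 0.084 = 0.01176
  Cato: 0.11 × 0.09 = 0.0099
Sum = 0.24094.
Largest term belongs to Frost, so Frost is most probable.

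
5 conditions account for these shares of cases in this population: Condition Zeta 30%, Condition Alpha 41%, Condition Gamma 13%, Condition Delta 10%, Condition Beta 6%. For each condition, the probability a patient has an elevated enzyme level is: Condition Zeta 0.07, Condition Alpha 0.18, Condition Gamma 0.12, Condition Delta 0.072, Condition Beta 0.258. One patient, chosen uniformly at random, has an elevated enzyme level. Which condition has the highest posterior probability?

Condition Alpha

Unnormalized posteriors (prior × likelihood):
  Condition Zeta: 0.3 × 0.07 = 0.021
  Condition Alpha: 0.41 × 0.18 = 0.0738
  Condition Gamma: 0.13 × 0.12 = 0.0156
  Condition Delta: 0.1 × 0.072 = 0.0072
  Condition Beta: 0.06 × 0.258 = 0.01548
Normalizing constant = 0.13308.
Largest term belongs to Condition Alpha, so Condition Alpha is most probable.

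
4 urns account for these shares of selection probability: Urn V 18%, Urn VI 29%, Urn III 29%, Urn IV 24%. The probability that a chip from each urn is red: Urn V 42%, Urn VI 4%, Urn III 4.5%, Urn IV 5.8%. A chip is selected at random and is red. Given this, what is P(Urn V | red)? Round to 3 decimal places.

0.662

By Bayes' rule, posterior ∝ prior × likelihood:
  Urn V: 0.18 × 0.42 = 0.0756
  Urn VI: 0.29 × 0.04 = 0.0116
  Urn III: 0.29 × 0.045 = 0.01305
  Urn IV: 0.24 × 0.058 = 0.01392
Sum = 0.11417.
P(Urn V | evidence) = 0.0756 / 0.11417 ≈ 0.662.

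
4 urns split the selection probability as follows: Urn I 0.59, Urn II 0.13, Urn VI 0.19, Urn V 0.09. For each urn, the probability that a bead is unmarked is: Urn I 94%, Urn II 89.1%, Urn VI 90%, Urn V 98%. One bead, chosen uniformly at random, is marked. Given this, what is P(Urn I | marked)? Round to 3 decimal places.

0.503

Taking complements, P(marked | each) = Urn I 0.06, Urn II 0.109, Urn VI 0.1, Urn V 0.02.
Prior × likelihood for each hypothesis:
  Urn I: 0.59 × 0.06 = 0.0354
  Urn II: 0.13 × 0.109 = 0.01417
  Urn VI: 0.19 × 0.1 = 0.019
  Urn V: 0.09 × 0.02 = 0.0018
Total = 0.07037.
P(Urn I | evidence) = 0.0354 / 0.07037 ≈ 0.503.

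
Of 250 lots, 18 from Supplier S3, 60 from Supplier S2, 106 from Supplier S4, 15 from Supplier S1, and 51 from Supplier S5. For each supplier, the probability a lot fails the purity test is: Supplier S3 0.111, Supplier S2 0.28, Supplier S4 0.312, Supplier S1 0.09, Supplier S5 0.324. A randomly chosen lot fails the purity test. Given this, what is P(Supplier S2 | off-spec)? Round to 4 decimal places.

0.2409

By Bayes' rule, posterior ∝ prior × likelihood:
  Supplier S3: 0.072 × 0.111 = 0.007992
  Supplier S2: 0.24 × 0.28 = 0.0672
  Supplier S4: 0.424 × 0.312 = 0.132288
  Supplier S1: 0.06 × 0.09 = 0.0054
  Supplier S5: 0.204 × 0.324 = 0.066096
Normalizing constant = 0.278976.
P(Supplier S2 | evidence) = 0.0672 / 0.278976 ≈ 0.2409.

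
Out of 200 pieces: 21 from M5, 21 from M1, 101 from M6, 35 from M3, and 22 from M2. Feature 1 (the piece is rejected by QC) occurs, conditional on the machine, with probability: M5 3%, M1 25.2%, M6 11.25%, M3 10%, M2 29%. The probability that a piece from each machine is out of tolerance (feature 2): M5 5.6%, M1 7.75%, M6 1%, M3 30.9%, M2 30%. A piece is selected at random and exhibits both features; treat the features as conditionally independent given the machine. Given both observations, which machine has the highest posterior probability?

M2

Compute prior × likelihood for every hypothesis:
  M5: 0.105 × 0.03 × 0.056 = 0.0001764
  M1: 0.105 × 0.252 × 0.0775 = 0.00205065
  M6: 0.505 × 0.1125 × 0.01 = 0.000568125
  M3: 0.175 × 0.1 × 0.309 = 0.0054075
  M2: 0.11 × 0.29 × 0.3 = 0.00957
Normalizing constant = 0.017772675.
Largest term belongs to M2, so M2 is most probable.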